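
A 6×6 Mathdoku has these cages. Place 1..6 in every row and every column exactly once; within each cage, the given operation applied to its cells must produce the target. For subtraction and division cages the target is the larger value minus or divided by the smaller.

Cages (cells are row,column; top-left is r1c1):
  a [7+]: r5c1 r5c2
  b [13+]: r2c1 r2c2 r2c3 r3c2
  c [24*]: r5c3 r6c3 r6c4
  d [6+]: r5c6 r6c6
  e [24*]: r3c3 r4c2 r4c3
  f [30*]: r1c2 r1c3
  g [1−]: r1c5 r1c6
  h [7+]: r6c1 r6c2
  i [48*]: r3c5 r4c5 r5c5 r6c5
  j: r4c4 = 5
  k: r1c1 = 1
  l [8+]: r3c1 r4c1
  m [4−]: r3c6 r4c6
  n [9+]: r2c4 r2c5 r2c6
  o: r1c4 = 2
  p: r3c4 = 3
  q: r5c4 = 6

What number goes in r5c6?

Cage k is given, leaving r1c1 = 1.
Cage o is given, which forces r1c4 = 2.
P is a freebie, which forces r3c4 = 3.
Cage j is a single given cell, so r4c4 = 5.
Cage q is a single given cell; hence r5c4 = 6.
In column 5, 5 can only go at r2c5, so r2c5 = 5.
Cage n has sum 9, which forces r2c4 = 1.
Cage n has sum 9, leaving r2c6 = 3.
Column 4 already has 1; hence r6c4 = 4.
Cage g's pair has difference 1, so r1c5 = 3.
3 is placed in column 6, so r1c6 = 4.
The 4 cells of cage b must have sum 13; hence r3c2 = 1.
In row 6, 3 can only go at r6c3, so r6c3 = 3.
Cage c has product 24, leaving r5c3 = 2.
The 3 cells of cage e must have product 24, which forces r4c3 = 1.
Row 3 needs a 5, and only r3c1 is open for it.
The two cells of cage l must have sum 8; hence r4c1 = 3.
Column 1 now contains 3, which forces r5c1 = 4.
Row 5 already has 4; hence r5c2 = 3.
Row 5 already has 4, leaving r5c5 = 1.
Row 5 now contains 1, leaving r5c6 = 5.
Column 1 now contains 5, leaving r6c1 = 2.
Cage h needs two cells with sum 7, leaving r6c2 = 5.
2 is placed in row 6; hence r6c5 = 6.
Column 6 now contains 5; hence r6c6 = 1.
Column 2 now contains 5, leaving r1c2 = 6.
Cage f's pair has product 30; hence r1c3 = 5.
Column 1 now contains 2, leaving r2c1 = 6.
Cage b needs sum 13, which forces r2c2 = 2.
Cage b has sum 13; hence r2c3 = 4.
4 is placed in column 3; hence r3c3 = 6.
Row 3 already has 6, leaving r3c6 = 2.
Column 2 already has 6, leaving r4c2 = 4.
4 is placed in row 4, so r4c5 = 2.
2 is placed in column 6, so r4c6 = 6.
Row 3 already has 2, which forces r3c5 = 4.
Filled in: 1 6 5 2 3 4 / 6 2 4 1 5 3 / 5 1 6 3 4 2 / 3 4 1 5 2 6 / 4 3 2 6 1 5 / 2 5 3 4 6 1.

5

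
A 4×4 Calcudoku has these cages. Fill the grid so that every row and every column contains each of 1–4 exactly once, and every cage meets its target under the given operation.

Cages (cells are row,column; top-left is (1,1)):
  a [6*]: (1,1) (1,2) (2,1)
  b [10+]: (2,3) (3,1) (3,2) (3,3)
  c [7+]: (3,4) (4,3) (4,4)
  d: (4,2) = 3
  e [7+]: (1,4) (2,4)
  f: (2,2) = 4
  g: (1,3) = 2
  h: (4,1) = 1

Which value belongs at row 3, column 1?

4

Cage g is a single given cell; hence (1,3) = 2.
Cage f is given, leaving (2,2) = 4.
Row 2 already has 4, leaving (2,4) = 3.
Cage h is given, so (4,1) = 1.
D is a freebie, which forces (4,2) = 3.
Row 4 already has 3, which forces (4,3) = 4.
Row 4 already has 4, which forces (4,4) = 2.
Column 1 already has 1, which forces (1,1) = 3.
Column 2 now contains 3; hence (1,2) = 1.
Column 4 now contains 3, so (1,4) = 4.
Column 1 already has 1, so (2,1) = 2.
Row 2 already has 3, which forces (2,3) = 1.
Cage b needs sum 10; hence (3,1) = 4.
The 4 cells of cage b must have sum 10, so (3,2) = 2.
Cage b needs sum 10, leaving (3,3) = 3.
Cage c needs sum 7; hence (3,4) = 1.
Filled in: 3 1 2 4 / 2 4 1 3 / 4 2 3 1 / 1 3 4 2.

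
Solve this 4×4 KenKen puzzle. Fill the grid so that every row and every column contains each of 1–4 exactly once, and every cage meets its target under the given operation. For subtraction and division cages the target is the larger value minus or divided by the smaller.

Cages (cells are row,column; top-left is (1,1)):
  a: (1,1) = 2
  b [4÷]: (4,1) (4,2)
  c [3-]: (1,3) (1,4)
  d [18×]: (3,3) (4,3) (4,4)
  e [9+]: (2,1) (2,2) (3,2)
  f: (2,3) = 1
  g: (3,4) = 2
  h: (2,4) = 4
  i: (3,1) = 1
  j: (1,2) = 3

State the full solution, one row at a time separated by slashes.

2 3 4 1 / 3 2 1 4 / 1 4 3 2 / 4 1 2 3

Cage a is given; hence (1,1) = 2.
Cage j is given, so (1,2) = 3.
F is a freebie, so (2,3) = 1.
H is a freebie, which forces (2,4) = 4.
Cage i is given; hence (3,1) = 1.
Cage d needs product 18, so (3,3) = 3.
Cage g is a single given cell, leaving (3,4) = 2.
1 is placed in column 1; hence (4,1) = 4.
4 is placed in row 4, leaving (4,2) = 1.
Cage d needs product 18, so (4,3) = 2.
Cage d needs product 18, which forces (4,4) = 3.
1 is placed in column 3, so (1,3) = 4.
Column 4 now contains 4, which forces (1,4) = 1.
4 is placed in row 2, so (2,1) = 3.
4 is placed in row 2, leaving (2,2) = 2.
2 is placed in row 3, leaving (3,2) = 4.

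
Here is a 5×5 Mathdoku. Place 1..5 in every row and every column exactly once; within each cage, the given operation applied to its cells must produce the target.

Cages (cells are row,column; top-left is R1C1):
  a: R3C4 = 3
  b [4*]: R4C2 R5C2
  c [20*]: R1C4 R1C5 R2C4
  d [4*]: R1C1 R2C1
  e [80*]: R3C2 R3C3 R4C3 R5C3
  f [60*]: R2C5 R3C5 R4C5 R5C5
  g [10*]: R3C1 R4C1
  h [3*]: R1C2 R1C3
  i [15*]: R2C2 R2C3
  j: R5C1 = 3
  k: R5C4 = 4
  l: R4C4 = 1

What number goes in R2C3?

3

Cage a is given, which forces R3C4 = 3.
Cage l is a single given cell, so R4C4 = 1.
Cage j is a single given cell, which forces R5C1 = 3.
Cage k is a single given cell, leaving R5C4 = 4.
Column 4 already has 4, so R1C4 = 5.
The 3 cells of cage c must have product 20, which forces R1C5 = 2.
Cage c has product 20, leaving R2C4 = 2.
1 is placed in row 4; hence R4C2 = 4.
Row 5 already has 4, leaving R5C2 = 1.
Row 5 already has 1, so R5C5 = 5.
Column 2 already has 1, so R1C2 = 3.
The two cells of cage h must have product 3, leaving R1C3 = 1.
3 is placed in column 2, which forces R2C2 = 5.
Row 2 already has 5; hence R2C3 = 3.
Column 2 already has 4, which forces R3C2 = 2.
Cage e has product 80, which forces R3C3 = 4.
4 is placed in row 3, leaving R3C5 = 1.
The 4 cells of cage e must have product 80, which forces R4C3 = 5.
Column 5 already has 5, leaving R4C5 = 3.
Row 5 now contains 5, leaving R5C3 = 2.
1 is placed in row 1, so R1C1 = 4.
Cage d's pair has product 4; hence R2C1 = 1.
1 is placed in column 5; hence R2C5 = 4.
Row 3 now contains 2, which forces R3C1 = 5.
Row 4 now contains 5, leaving R4C1 = 2.
The full grid is 4 3 1 5 2 / 1 5 3 2 4 / 5 2 4 3 1 / 2 4 5 1 3 / 3 1 2 4 5.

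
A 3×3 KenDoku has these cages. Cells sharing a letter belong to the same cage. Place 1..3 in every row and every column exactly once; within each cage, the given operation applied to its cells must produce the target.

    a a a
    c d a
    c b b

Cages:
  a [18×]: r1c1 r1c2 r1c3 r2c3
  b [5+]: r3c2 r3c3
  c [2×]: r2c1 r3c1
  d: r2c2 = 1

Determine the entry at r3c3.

2

D is a freebie, so r2c2 = 1.
The 4 cells of cage a must have product 18, so r2c3 = 3.
3 is placed in column 3; hence r3c3 = 2.
2 is placed in column 3, so r1c3 = 1.
Row 2 already has 1, leaving r2c1 = 2.
2 is placed in row 3; hence r3c1 = 1.
2 is placed in row 3, so r3c2 = 3.
Column 1 already has 2, which forces r1c1 = 3.
3 is placed in column 2, so r1c2 = 2.
Filled in: 3 2 1 / 2 1 3 / 1 3 2.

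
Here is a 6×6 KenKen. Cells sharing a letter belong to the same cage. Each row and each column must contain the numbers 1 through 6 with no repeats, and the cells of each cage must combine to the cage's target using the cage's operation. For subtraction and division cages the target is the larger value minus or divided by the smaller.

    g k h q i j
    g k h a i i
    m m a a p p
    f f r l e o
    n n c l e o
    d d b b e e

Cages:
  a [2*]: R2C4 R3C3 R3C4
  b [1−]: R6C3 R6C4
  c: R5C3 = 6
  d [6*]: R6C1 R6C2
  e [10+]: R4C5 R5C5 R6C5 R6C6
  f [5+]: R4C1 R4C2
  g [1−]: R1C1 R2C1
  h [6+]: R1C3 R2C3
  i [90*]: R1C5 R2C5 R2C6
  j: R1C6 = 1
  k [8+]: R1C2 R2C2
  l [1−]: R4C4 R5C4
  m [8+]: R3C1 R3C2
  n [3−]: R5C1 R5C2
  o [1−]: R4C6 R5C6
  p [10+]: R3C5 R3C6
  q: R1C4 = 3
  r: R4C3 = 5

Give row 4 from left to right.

2 3 5 6 1 4

Cage q is a single given cell, so R1C4 = 3.
Cage j is a single given cell; hence R1C6 = 1.
Cage a needs product 2; hence R2C4 = 1.
Cage a has product 2, leaving R3C3 = 1.
Cage a needs product 2, so R3C4 = 2.
Cage r is given, so R4C3 = 5.
Cage c is a single given cell, leaving R5C3 = 6.
Cage l needs two cells with difference 1, leaving R5C4 = 5.
5 is placed in column 4; hence R6C4 = 4.
Column 4 already has 4; hence R4C4 = 6.
4 is placed in row 6, so R6C3 = 3.
Row 6 already has 3; hence R6C6 = 2.
Row 5 needs a 2, and only R5C5 is open for it.
The 4 cells of cage e must have sum 10, leaving R4C5 = 1.
The 4 cells of cage e must have sum 10, which forces R6C5 = 5.
Column 5 now contains 5, leaving R1C5 = 6.
The 3 cells of cage i must have product 90, which forces R2C5 = 3.
The 3 cells of cage i must have product 90, which forces R2C6 = 5.
Column 5 already has 6; hence R3C5 = 4.
Row 3 now contains 4, leaving R3C6 = 6.
Cage g needs two cells with difference 1, so R1C1 = 5.
Cage k's pair has sum 8, leaving R1C2 = 2.
Row 1 already has 2, so R1C3 = 4.
Cage k needs two cells with sum 8, leaving R2C2 = 6.
4 is placed in column 3; hence R2C3 = 2.
Column 1 already has 5, leaving R3C1 = 3.
Row 3 already has 3, which forces R3C2 = 5.
Column 1 already has 3, leaving R4C1 = 2.
2 is placed in column 2; hence R4C2 = 3.
Row 4 now contains 3, leaving R4C6 = 4.
Column 6 now contains 4, leaving R5C6 = 3.
Column 2 now contains 6; hence R6C2 = 1.
Row 2 now contains 6; hence R2C1 = 4.
Cage n needs two cells with difference 3, leaving R5C1 = 1.
Column 2 now contains 1, leaving R5C2 = 4.
Row 6 now contains 1, which forces R6C1 = 6.
Filled in: 5 2 4 3 6 1 / 4 6 2 1 3 5 / 3 5 1 2 4 6 / 2 3 5 6 1 4 / 1 4 6 5 2 3 / 6 1 3 4 5 2.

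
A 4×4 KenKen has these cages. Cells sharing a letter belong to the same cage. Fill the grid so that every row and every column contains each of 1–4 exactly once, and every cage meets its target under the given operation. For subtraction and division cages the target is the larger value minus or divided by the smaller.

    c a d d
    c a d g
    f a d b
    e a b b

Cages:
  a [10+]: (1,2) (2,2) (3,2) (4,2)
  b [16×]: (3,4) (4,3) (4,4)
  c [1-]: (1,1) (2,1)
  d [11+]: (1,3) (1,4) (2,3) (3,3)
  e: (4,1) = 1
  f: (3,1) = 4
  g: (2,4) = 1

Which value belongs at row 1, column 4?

3

Cage g is a single given cell; hence (2,4) = 1.
F is a freebie, leaving (3,1) = 4.
Row 3 already has 4, which forces (3,4) = 2.
Cage e is given, leaving (4,1) = 1.
Column 4 already has 1, leaving (4,4) = 4.
4 is placed in column 4; hence (1,4) = 3.
Row 4 already has 4, leaving (4,3) = 2.
3 is placed in row 1, which forces (1,1) = 2.
Row 1 now contains 2, leaving (1,2) = 4.
Row 1 already has 4, leaving (1,3) = 1.
The two cells of cage c must have difference 1, leaving (2,1) = 3.
Column 2 already has 4, which forces (2,2) = 2.
Row 2 already has 3, so (2,3) = 4.
Cage a has sum 10; hence (3,2) = 1.
Column 3 already has 1; hence (3,3) = 3.
2 is placed in row 4, which forces (4,2) = 3.
The full grid is 2 4 1 3 / 3 2 4 1 / 4 1 3 2 / 1 3 2 4.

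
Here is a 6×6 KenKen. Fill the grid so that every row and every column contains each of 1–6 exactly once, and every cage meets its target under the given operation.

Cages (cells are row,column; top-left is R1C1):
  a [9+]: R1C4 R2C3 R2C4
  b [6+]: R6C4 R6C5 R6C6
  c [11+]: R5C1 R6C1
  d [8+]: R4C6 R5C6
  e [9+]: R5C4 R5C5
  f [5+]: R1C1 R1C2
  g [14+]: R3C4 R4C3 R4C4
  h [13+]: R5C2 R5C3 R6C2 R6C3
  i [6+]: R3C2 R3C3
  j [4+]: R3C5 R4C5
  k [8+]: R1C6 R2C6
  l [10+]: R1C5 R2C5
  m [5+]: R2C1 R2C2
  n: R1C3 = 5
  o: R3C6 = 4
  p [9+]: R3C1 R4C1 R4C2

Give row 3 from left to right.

Cage n is given; hence R1C3 = 5.
Cage o is a single given cell, leaving R3C6 = 4.
The two cells of cage i must have sum 6, which forces R3C2 = 5.
Cage i's pair has sum 6, so R3C3 = 1.
1 is placed in row 3, so R3C5 = 3.
Column 5 already has 3, which forces R4C5 = 1.
Column 5 already has 1, so R6C5 = 2.
Cage p has sum 9, which forces R3C1 = 2.
Row 3 already has 3; hence R3C4 = 6.
In row 5, 1 can only go at R5C2, so R5C2 = 1.
In row 6, 5 can only go at R6C1, so R6C1 = 5.
Column 1 now contains 5; hence R5C1 = 6.
In row 4, 2 can only go at R4C4, so R4C4 = 2.
The 3 cells of cage g must have sum 14, which forces R4C3 = 6.
6 is placed in column 3, leaving R6C3 = 4.
Cage h has sum 13, leaving R5C3 = 2.
Cage h has sum 13; hence R6C2 = 6.
Cage a has sum 9, leaving R1C4 = 1.
Column 3 already has 2, so R2C3 = 3.
The 3 cells of cage a must have sum 9; hence R2C4 = 5.
Column 4 now contains 5, leaving R5C4 = 4.
4 is placed in row 5; hence R5C5 = 5.
5 is placed in row 5, which forces R5C6 = 3.
Column 4 already has 1, so R6C4 = 3.
Column 6 now contains 3, leaving R6C6 = 1.
1 is placed in row 1, which forces R1C1 = 3.
Cage f's pair has sum 5; hence R1C2 = 2.
2 is placed in row 1, so R1C6 = 6.
Row 2 already has 3; hence R2C1 = 1.
Cage m's pair has sum 5; hence R2C2 = 4.
Row 2 now contains 4, so R2C5 = 6.
Column 6 already has 6; hence R2C6 = 2.
Column 1 already has 3; hence R4C1 = 4.
4 is placed in column 2, so R4C2 = 3.
Column 6 now contains 3, leaving R4C6 = 5.
Row 1 already has 6, which forces R1C5 = 4.
The full grid is 3 2 5 1 4 6 / 1 4 3 5 6 2 / 2 5 1 6 3 4 / 4 3 6 2 1 5 / 6 1 2 4 5 3 / 5 6 4 3 2 1.

2 5 1 6 3 4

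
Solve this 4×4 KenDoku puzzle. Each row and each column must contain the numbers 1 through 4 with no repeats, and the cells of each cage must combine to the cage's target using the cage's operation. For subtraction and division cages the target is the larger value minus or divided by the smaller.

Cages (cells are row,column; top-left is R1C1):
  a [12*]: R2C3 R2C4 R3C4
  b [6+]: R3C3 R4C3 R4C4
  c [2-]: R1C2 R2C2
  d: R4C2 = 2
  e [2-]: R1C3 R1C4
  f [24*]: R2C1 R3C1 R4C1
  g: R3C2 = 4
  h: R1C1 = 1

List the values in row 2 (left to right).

2 1 3 4

H is a freebie, so R1C1 = 1.
Cage g is a single given cell, so R3C2 = 4.
Cage d is given, which forces R4C2 = 2.
2 is placed in column 2; hence R1C2 = 3.
Cage c needs two cells with difference 2, which forces R2C2 = 1.
Row 3 needs a 3, and only R3C1 is open for it.
The 3 cells of cage f must have product 24; hence R2C1 = 2.
Column 1 now contains 3; hence R4C1 = 4.
Cage b has sum 6, so R3C3 = 2.
Cage a has product 12, which forces R3C4 = 1.
Column 4 already has 1, leaving R4C4 = 3.
Column 3 now contains 2; hence R1C3 = 4.
Cage e needs two cells with difference 2, leaving R1C4 = 2.
Cage a has product 12, which forces R2C3 = 3.
3 is placed in column 4, so R2C4 = 4.
3 is placed in row 4, leaving R4C3 = 1.
The full grid is 1 3 4 2 / 2 1 3 4 / 3 4 2 1 / 4 2 1 3.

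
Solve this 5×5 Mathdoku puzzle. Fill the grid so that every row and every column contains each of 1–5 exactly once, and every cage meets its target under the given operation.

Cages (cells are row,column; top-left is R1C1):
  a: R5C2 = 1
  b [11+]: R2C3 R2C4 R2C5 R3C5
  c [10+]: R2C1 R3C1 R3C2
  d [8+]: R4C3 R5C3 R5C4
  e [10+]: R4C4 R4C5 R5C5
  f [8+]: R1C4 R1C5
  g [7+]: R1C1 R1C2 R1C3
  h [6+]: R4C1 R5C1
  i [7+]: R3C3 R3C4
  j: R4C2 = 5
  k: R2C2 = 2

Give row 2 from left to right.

3 2 4 1 5

Cage k is a single given cell, leaving R2C2 = 2.
J is a freebie; hence R4C2 = 5.
A is a freebie; hence R5C2 = 1.
Column 2 already has 1; hence R1C2 = 4.
Column 2 already has 4, leaving R3C2 = 3.
The only place for 1 in row 3 is R3C5.
The only place for 3 in row 2 is R2C1.
Cage c needs sum 10; hence R3C1 = 4.
The two cells of cage h must have sum 6; hence R4C1 = 1.
The two cells of cage h must have sum 6; hence R5C1 = 5.
1 is placed in column 1, which forces R1C1 = 2.
Cage g has sum 7, which forces R1C3 = 1.
Cage b needs sum 11; hence R2C4 = 1.
In column 3, 3 can only go at R4C3, so R4C3 = 3.
3 is placed in row 4, so R4C4 = 4.
Cage e has sum 10, which forces R4C5 = 2.
Cage d needs sum 8, leaving R5C3 = 2.
Cage d has sum 8, so R5C4 = 3.
The 3 cells of cage e must have sum 10, which forces R5C5 = 4.
3 is placed in column 4, which forces R1C4 = 5.
Cage f's pair has sum 8, leaving R1C5 = 3.
Cage b needs sum 11, leaving R2C3 = 4.
Column 5 already has 4; hence R2C5 = 5.
2 is placed in column 3, leaving R3C3 = 5.
Cage i's pair has sum 7, so R3C4 = 2.
The full grid is 2 4 1 5 3 / 3 2 4 1 5 / 4 3 5 2 1 / 1 5 3 4 2 / 5 1 2 3 4.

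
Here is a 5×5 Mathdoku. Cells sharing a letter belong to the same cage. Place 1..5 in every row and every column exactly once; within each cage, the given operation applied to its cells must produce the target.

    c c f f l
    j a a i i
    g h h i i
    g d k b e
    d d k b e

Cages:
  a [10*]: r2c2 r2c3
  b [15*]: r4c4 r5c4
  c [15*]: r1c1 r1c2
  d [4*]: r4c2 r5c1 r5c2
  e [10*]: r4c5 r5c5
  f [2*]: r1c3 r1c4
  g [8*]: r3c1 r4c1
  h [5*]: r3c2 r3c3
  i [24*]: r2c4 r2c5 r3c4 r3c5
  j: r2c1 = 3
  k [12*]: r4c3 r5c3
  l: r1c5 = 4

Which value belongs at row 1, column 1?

5

Cage l is given; hence r1c5 = 4.
Cage j is a single given cell; hence r2c1 = 3.
Column 1 now contains 3, leaving r1c1 = 5.
The two cells of cage c must have product 15, which forces r1c2 = 3.
Row 2 needs a 4, and only r2c4 is open for it.
In row 2, 1 can only go at r2c5, so r2c5 = 1.
Row 3 needs a 4, and only r3c1 is open for it.
Column 1 now contains 4, which forces r4c1 = 2.
Row 4 now contains 2, so r4c2 = 1.
Row 4 now contains 2, which forces r4c5 = 5.
Column 1 now contains 2, which forces r5c1 = 1.
1 is placed in column 2, which forces r5c2 = 4.
Row 5 now contains 4, so r5c3 = 3.
Row 5 now contains 3, which forces r5c4 = 5.
Column 5 now contains 5, so r5c5 = 2.
1 is placed in column 2, which forces r3c2 = 5.
The two cells of cage h must have product 5; hence r3c3 = 1.
The 4 cells of cage i must have product 24, so r3c4 = 2.
Column 5 now contains 2, which forces r3c5 = 3.
Column 3 already has 3; hence r4c3 = 4.
5 is placed in row 4, so r4c4 = 3.
Column 3 now contains 1, leaving r1c3 = 2.
2 is placed in column 4, which forces r1c4 = 1.
Column 2 already has 5, so r2c2 = 2.
Cage a's pair has product 10, which forces r2c3 = 5.
Completed grid: 5 3 2 1 4 / 3 2 5 4 1 / 4 5 1 2 3 / 2 1 4 3 5 / 1 4 3 5 2.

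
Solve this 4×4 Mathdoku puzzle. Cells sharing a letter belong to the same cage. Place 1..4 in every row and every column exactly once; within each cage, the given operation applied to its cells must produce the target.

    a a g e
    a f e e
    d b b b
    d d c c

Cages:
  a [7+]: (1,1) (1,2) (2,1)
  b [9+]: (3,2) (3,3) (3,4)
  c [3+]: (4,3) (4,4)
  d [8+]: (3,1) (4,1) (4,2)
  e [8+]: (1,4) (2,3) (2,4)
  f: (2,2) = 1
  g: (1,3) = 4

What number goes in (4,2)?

3

Cage g is a single given cell, leaving (1,3) = 4.
Cage f is a single given cell, which forces (2,2) = 1.
Row 3 needs a 1, and only (3,1) is open for it.
1 is placed in column 1; hence (1,1) = 3.
The 3 cells of cage a must have sum 7, which forces (1,2) = 2.
Row 1 now contains 2, so (1,4) = 1.
The 3 cells of cage a must have sum 7, leaving (2,1) = 2.
Row 2 already has 2, leaving (2,3) = 3.
Row 2 already has 2; hence (2,4) = 4.
Column 3 already has 3, leaving (3,3) = 2.
Row 3 already has 2, which forces (3,4) = 3.
3 is placed in column 1, leaving (4,1) = 4.
Row 4 already has 4; hence (4,2) = 3.
Column 3 already has 2, leaving (4,3) = 1.
Column 4 already has 1, which forces (4,4) = 2.
Row 3 now contains 3, leaving (3,2) = 4.
Filled in: 3 2 4 1 / 2 1 3 4 / 1 4 2 3 / 4 3 1 2.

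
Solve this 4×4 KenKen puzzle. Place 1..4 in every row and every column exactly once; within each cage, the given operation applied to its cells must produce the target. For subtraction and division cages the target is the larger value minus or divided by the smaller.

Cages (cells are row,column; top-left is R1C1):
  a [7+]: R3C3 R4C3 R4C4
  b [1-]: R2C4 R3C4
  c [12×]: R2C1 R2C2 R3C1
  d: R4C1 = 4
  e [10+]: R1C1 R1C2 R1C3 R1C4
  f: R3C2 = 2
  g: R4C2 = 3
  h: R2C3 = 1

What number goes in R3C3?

4

H is a freebie, leaving R2C3 = 1.
Cage f is given, so R3C2 = 2.
Cage d is given, leaving R4C1 = 4.
G is a freebie, so R4C2 = 3.
Row 4 already has 3, leaving R4C3 = 2.
2 is placed in row 4; hence R4C4 = 1.
Column 1 now contains 4, leaving R2C1 = 3.
3 is placed in column 2; hence R2C2 = 4.
Row 2 now contains 4; hence R2C4 = 2.
Cage c has product 12, leaving R3C1 = 1.
Cage a has sum 7, which forces R3C3 = 4.
4 is placed in row 3, which forces R3C4 = 3.
1 is placed in column 1, which forces R1C1 = 2.
Column 2 now contains 4; hence R1C2 = 1.
4 is placed in column 3; hence R1C3 = 3.
Column 4 already has 3, leaving R1C4 = 4.
The full grid is 2 1 3 4 / 3 4 1 2 / 1 2 4 3 / 4 3 2 1.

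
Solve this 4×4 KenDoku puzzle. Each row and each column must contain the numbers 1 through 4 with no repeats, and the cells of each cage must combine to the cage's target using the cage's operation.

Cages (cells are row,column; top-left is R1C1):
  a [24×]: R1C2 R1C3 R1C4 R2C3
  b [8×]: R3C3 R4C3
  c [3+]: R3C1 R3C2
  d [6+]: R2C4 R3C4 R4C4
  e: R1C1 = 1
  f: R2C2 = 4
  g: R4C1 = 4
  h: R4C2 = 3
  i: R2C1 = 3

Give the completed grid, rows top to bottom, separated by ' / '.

Cage e is a single given cell, so R1C1 = 1.
Cage i is a single given cell, so R2C1 = 3.
Cage f is a single given cell; hence R2C2 = 4.
1 is placed in column 1, which forces R3C1 = 2.
Row 3 now contains 2, so R3C2 = 1.
Row 3 now contains 2, which forces R3C3 = 4.
1 is placed in row 3, which forces R3C4 = 3.
Cage g is given, so R4C1 = 4.
Cage h is a single given cell, which forces R4C2 = 3.
Column 3 now contains 4, which forces R4C3 = 2.
Row 4 now contains 2, leaving R4C4 = 1.
Column 2 already has 3, so R1C2 = 2.
Column 3 now contains 2, so R1C3 = 3.
The 4 cells of cage a must have product 24, leaving R1C4 = 4.
Column 3 now contains 2, which forces R2C3 = 1.
1 is placed in column 4; hence R2C4 = 2.

1 2 3 4 / 3 4 1 2 / 2 1 4 3 / 4 3 2 1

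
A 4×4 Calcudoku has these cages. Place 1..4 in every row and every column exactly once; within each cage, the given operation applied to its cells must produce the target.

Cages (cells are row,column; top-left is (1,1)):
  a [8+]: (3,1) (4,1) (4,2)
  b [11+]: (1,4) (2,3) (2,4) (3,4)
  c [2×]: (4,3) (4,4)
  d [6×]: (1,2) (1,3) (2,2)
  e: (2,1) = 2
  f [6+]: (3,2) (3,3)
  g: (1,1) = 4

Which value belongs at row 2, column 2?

1

Cage g is given, leaving (1,1) = 4.
Cage e is a single given cell, leaving (2,1) = 2.
The 3 cells of cage a must have sum 8, leaving (4,2) = 4.
Column 2 now contains 4; hence (3,2) = 2.
Cage f's pair has sum 6, so (3,3) = 4.
The 3 cells of cage d must have product 6, which forces (1,3) = 2.
Column 3 already has 4, which forces (2,3) = 3.
Cage b has sum 11; hence (2,4) = 4.
Column 3 already has 2; hence (4,3) = 1.
Row 4 now contains 1, which forces (4,4) = 2.
Cage d has product 6, leaving (1,2) = 3.
Row 1 already has 3; hence (1,4) = 1.
Row 2 already has 3, leaving (2,2) = 1.
The 3 cells of cage a must have sum 8; hence (3,1) = 1.
Column 4 now contains 1, which forces (3,4) = 3.
Row 4 now contains 1, which forces (4,1) = 3.
Completed grid: 4 3 2 1 / 2 1 3 4 / 1 2 4 3 / 3 4 1 2.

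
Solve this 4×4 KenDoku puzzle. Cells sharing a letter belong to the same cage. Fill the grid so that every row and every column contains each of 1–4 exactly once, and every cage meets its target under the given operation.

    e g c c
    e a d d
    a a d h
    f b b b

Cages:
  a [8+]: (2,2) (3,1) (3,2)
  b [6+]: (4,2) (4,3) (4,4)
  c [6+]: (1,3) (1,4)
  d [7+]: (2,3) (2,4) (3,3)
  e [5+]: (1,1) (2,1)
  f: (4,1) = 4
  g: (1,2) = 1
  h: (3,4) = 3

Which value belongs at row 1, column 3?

4

Cage g is a single given cell, so (1,2) = 1.
H is a freebie; hence (3,4) = 3.
Cage f is given; hence (4,1) = 4.
Cage a needs sum 8, leaving (3,2) = 4.
In row 1, 3 can only go at (1,1), so (1,1) = 3.
Column 1 now contains 3, so (2,1) = 2.
Row 2 already has 2, leaving (2,2) = 3.
Column 1 now contains 2, so (3,1) = 1.
1 is placed in row 3, which forces (3,3) = 2.
3 is placed in column 2, which forces (4,2) = 2.
2 is placed in row 4, so (4,4) = 1.
Column 3 now contains 2; hence (1,3) = 4.
Cage c needs two cells with sum 6, so (1,4) = 2.
Cage d needs sum 7; hence (2,3) = 1.
1 is placed in column 4; hence (2,4) = 4.
Row 4 now contains 1, so (4,3) = 3.
Filled in: 3 1 4 2 / 2 3 1 4 / 1 4 2 3 / 4 2 3 1.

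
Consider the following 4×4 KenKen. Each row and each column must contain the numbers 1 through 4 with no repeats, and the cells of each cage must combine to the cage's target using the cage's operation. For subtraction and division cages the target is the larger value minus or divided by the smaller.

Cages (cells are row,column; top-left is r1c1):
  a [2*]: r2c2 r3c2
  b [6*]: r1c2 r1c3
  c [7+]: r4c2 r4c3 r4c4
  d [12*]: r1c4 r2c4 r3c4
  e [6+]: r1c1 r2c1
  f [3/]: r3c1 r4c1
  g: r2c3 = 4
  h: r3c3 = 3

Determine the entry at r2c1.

G is a freebie, which forces r2c3 = 4.
Cage h is given; hence r3c3 = 3.
Cage e's pair has sum 6, so r1c1 = 4.
The two cells of cage b must have product 6, leaving r1c2 = 3.
Column 3 now contains 3, so r1c3 = 2.
3 is placed in row 1, so r1c4 = 1.
Row 2 already has 4, which forces r2c1 = 2.
Row 2 now contains 2, which forces r2c2 = 1.
Column 4 now contains 1; hence r2c4 = 3.
Row 3 now contains 3; hence r3c1 = 1.
1 is placed in column 2, which forces r3c2 = 2.
Column 4 now contains 1; hence r3c4 = 4.
The two cells of cage f must have quotient 3, so r4c1 = 3.
Column 2 already has 2, leaving r4c2 = 4.
Column 3 now contains 2; hence r4c3 = 1.
Column 4 now contains 4, so r4c4 = 2.
The full grid is 4 3 2 1 / 2 1 4 3 / 1 2 3 4 / 3 4 1 2.

2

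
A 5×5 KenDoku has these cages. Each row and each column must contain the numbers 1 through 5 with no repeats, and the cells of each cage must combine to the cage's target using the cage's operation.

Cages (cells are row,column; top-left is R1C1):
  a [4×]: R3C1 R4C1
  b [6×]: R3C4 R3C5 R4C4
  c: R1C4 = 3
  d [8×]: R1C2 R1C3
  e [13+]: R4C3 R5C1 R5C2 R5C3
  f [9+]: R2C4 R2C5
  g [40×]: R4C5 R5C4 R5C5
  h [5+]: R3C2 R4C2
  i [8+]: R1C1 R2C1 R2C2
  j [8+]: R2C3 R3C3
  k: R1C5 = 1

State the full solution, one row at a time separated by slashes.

C is a freebie; hence R1C4 = 3.
Cage k is a single given cell, which forces R1C5 = 1.
The 3 cells of cage b must have product 6; hence R3C5 = 3.
The two cells of cage j must have sum 8, leaving R2C3 = 3.
Row 3 already has 3, which forces R3C3 = 5.
Row 1 needs a 5, and only R1C1 is open for it.
The only place for 3 in row 4 is R4C2.
Cage h's pair has sum 5, leaving R3C2 = 2.
Row 3 now contains 2, leaving R3C4 = 1.
Column 4 already has 1; hence R4C4 = 2.
2 is placed in column 2, which forces R1C2 = 4.
The two cells of cage d must have product 8, leaving R1C3 = 2.
The 3 cells of cage i must have sum 8, leaving R2C1 = 2.
2 is placed in column 2; hence R2C2 = 1.
Row 3 now contains 1, so R3C1 = 4.
Cage a needs two cells with product 4, which forces R4C1 = 1.
Row 4 already has 1, leaving R4C3 = 4.
4 is placed in row 4, leaving R4C5 = 5.
Cage e has sum 13, which forces R5C1 = 3.
Column 2 already has 4; hence R5C2 = 5.
Column 3 already has 4; hence R5C3 = 1.
5 is placed in row 5, leaving R5C4 = 4.
The 3 cells of cage g must have product 40; hence R5C5 = 2.
Column 4 already has 4, which forces R2C4 = 5.
Column 5 already has 5, which forces R2C5 = 4.

5 4 2 3 1 / 2 1 3 5 4 / 4 2 5 1 3 / 1 3 4 2 5 / 3 5 1 4 2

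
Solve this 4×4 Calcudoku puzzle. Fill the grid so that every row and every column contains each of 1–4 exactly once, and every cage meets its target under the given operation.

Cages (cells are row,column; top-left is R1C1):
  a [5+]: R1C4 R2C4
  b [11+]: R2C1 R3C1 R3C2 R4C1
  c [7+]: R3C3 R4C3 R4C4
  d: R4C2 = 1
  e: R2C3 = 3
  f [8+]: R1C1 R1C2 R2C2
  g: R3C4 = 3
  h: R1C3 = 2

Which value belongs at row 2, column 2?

4

Cage h is a single given cell, leaving R1C3 = 2.
Cage e is given, leaving R2C3 = 3.
G is a freebie, which forces R3C4 = 3.
D is a freebie, which forces R4C2 = 1.
Row 4 already has 1, leaving R4C3 = 4.
Row 4 now contains 4; hence R4C4 = 2.
Cage f has sum 8; hence R1C1 = 1.
Cage f has sum 8; hence R1C2 = 3.
Row 1 now contains 1; hence R1C4 = 4.
The 4 cells of cage b must have sum 11, leaving R2C1 = 2.
The 3 cells of cage f must have sum 8, so R2C2 = 4.
Column 4 already has 4, which forces R2C4 = 1.
The 4 cells of cage b must have sum 11, so R3C1 = 4.
Cage b needs sum 11, leaving R3C2 = 2.
Column 3 already has 4; hence R3C3 = 1.
2 is placed in row 4; hence R4C1 = 3.
Completed grid: 1 3 2 4 / 2 4 3 1 / 4 2 1 3 / 3 1 4 2.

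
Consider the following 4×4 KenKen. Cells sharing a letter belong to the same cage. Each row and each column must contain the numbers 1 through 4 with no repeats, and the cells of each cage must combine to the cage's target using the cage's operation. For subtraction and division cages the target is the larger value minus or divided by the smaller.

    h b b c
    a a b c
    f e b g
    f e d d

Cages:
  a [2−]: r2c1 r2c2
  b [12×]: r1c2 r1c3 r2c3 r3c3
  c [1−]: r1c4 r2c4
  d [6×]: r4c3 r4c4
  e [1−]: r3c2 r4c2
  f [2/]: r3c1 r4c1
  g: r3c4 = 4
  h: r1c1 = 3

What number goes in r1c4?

Cage h is a single given cell, which forces r1c1 = 3.
G is a freebie, which forces r3c4 = 4.
Row 1 needs a 4, and only r1c3 is open for it.
The 4 cells of cage b must have product 12, which forces r1c2 = 1.
Row 1 already has 1, leaving r1c4 = 2.
Column 4 already has 2, so r4c4 = 3.
Column 4 already has 3, leaving r2c4 = 1.
Cage e needs two cells with difference 1, so r3c2 = 3.
Row 3 already has 3, which forces r3c3 = 1.
3 is placed in row 4; hence r4c3 = 2.
Row 2 already has 1, so r2c3 = 3.
1 is placed in row 3; hence r3c1 = 2.
2 is placed in row 4; hence r4c2 = 4.
2 is placed in column 1; hence r2c1 = 4.
Column 2 now contains 4, which forces r2c2 = 2.
4 is placed in row 4, leaving r4c1 = 1.
Filled in: 3 1 4 2 / 4 2 3 1 / 2 3 1 4 / 1 4 2 3.

2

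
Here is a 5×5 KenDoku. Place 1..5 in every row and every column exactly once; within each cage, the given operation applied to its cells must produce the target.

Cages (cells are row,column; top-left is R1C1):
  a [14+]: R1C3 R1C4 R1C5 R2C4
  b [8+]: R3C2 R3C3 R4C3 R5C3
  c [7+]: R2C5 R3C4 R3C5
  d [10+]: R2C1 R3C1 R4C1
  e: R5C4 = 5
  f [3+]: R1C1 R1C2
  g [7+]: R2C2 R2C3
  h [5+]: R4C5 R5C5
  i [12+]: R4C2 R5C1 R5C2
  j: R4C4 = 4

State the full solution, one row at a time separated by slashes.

2 1 5 3 4 / 5 3 4 2 1 / 4 2 3 1 5 / 1 5 2 4 3 / 3 4 1 5 2

Cage j is a single given cell; hence R4C4 = 4.
E is a freebie, which forces R5C4 = 5.
Cage i has sum 12, which forces R4C2 = 5.
In row 1, 3 can only go at R1C4, so R1C4 = 3.
Column 4 already has 3; hence R2C4 = 2.
Column 4 already has 2, which forces R3C4 = 1.
Row 3 now contains 1, which forces R3C2 = 2.
Cage b needs sum 8, which forces R3C3 = 3.
Row 3 now contains 2, leaving R3C5 = 5.
The two cells of cage f must have sum 3, leaving R1C1 = 2.
Column 2 already has 2, leaving R1C2 = 1.
Cage a has sum 14, leaving R1C3 = 5.
Column 5 now contains 5; hence R1C5 = 4.
Cage d needs sum 10, which forces R2C1 = 5.
Cage g's pair has sum 7, leaving R2C2 = 3.
Column 3 now contains 3; hence R2C3 = 4.
Cage c needs sum 7, which forces R2C5 = 1.
5 is placed in row 3, leaving R3C1 = 4.
Cage d has sum 10; hence R4C1 = 1.
1 is placed in row 4; hence R4C3 = 2.
2 is placed in row 4, so R4C5 = 3.
Column 1 now contains 4, leaving R5C1 = 3.
Column 2 already has 3, so R5C2 = 4.
2 is placed in column 3; hence R5C3 = 1.
Column 5 already has 3; hence R5C5 = 2.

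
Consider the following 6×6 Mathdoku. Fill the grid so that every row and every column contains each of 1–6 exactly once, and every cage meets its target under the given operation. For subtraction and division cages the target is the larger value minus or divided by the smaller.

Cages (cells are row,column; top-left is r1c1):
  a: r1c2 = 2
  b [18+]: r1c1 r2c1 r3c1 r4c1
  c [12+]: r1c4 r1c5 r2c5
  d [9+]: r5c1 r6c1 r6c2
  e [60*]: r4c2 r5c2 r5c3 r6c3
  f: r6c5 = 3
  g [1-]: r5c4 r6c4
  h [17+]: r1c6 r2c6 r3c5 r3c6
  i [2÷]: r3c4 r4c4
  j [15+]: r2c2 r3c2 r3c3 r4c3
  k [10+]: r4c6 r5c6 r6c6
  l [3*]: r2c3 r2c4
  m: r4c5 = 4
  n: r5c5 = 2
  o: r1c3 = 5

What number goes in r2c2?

Cage a is given; hence r1c2 = 2.
Cage o is given, so r1c3 = 5.
Cage m is a single given cell; hence r4c5 = 4.
Cage n is a single given cell, so r5c5 = 2.
Cage f is given, leaving r6c5 = 3.
Cage c needs sum 12, so r2c5 = 5.
Column 5 now contains 5, so r3c5 = 6.
Cage c needs sum 12, which forces r1c4 = 6.
Column 5 already has 6; hence r1c5 = 1.
The only place for 2 in row 2 is r2c6.
Cage h has sum 17, leaving r1c6 = 4.
Cage h needs sum 17, which forces r3c6 = 5.
4 is placed in row 1, which forces r1c1 = 3.
Cage b has sum 18, so r2c1 = 6.
The 4 cells of cage b must have sum 18; hence r3c1 = 4.
Cage b needs sum 18; hence r4c1 = 5.
4 is placed in column 1; hence r5c1 = 1.
1 is placed in column 1, so r6c1 = 2.
The 4 cells of cage j must have sum 15, so r2c2 = 4.
Cage j has sum 15, so r3c2 = 3.
Cage j has sum 15, leaving r3c3 = 2.
Row 3 now contains 2, which forces r3c4 = 1.
3 is placed in column 2, so r4c2 = 1.
The 4 cells of cage j must have sum 15; hence r4c3 = 6.
1 is placed in column 4, so r4c4 = 2.
Row 4 already has 6; hence r4c6 = 3.
Cage e needs product 60; hence r5c2 = 5.
Column 6 now contains 3, so r5c6 = 6.
Cage d has sum 9, which forces r6c2 = 6.
Column 6 now contains 6, which forces r6c6 = 1.
Cage l's pair has product 3; hence r2c3 = 1.
1 is placed in column 4; hence r2c4 = 3.
Cage e has product 60; hence r5c3 = 3.
Column 4 already has 3, so r5c4 = 4.
1 is placed in row 6, leaving r6c3 = 4.
Column 4 now contains 4, which forces r6c4 = 5.
The full grid is 3 2 5 6 1 4 / 6 4 1 3 5 2 / 4 3 2 1 6 5 / 5 1 6 2 4 3 / 1 5 3 4 2 6 / 2 6 4 5 3 1.

4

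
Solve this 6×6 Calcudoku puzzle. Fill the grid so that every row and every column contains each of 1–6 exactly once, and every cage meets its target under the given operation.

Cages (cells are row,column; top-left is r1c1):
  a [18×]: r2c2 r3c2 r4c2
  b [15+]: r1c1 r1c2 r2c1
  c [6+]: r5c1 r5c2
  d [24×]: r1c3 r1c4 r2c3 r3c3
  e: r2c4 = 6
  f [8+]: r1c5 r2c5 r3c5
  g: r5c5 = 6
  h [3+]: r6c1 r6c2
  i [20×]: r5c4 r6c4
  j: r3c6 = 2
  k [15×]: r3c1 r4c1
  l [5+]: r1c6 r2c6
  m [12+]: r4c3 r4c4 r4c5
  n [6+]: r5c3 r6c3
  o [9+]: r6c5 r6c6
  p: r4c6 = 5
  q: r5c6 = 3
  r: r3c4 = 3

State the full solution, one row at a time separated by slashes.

Cage e is a single given cell, so r2c4 = 6.
Cage r is a single given cell, which forces r3c4 = 3.
Cage j is a single given cell; hence r3c6 = 2.
Cage p is a single given cell, which forces r4c6 = 5.
Cage g is a single given cell, which forces r5c5 = 6.
Q is a freebie, so r5c6 = 3.
3 is placed in row 3; hence r3c1 = 5.
5 is placed in row 4, so r4c1 = 3.
Cage m needs sum 12; hence r4c3 = 6.
Cage b needs sum 15, leaving r1c1 = 6.
The 3 cells of cage b must have sum 15, which forces r1c2 = 5.
5 is placed in column 1, which forces r2c1 = 4.
Cage a needs product 18, leaving r2c2 = 3.
Row 2 now contains 4; hence r2c6 = 1.
Cage a has product 18, so r3c2 = 6.
6 is placed in row 4; hence r4c2 = 1.
Column 2 now contains 1, leaving r6c2 = 2.
Cage d has product 24, leaving r1c3 = 3.
Cage f has sum 8, which forces r1c5 = 2.
Column 6 already has 1, so r1c6 = 4.
1 is placed in row 2, leaving r2c3 = 2.
Cage f has sum 8, leaving r2c5 = 5.
The 3 cells of cage f must have sum 8, which forces r3c5 = 1.
2 is placed in column 5, which forces r4c5 = 4.
Cage c's pair has sum 6, so r5c1 = 2.
Column 2 already has 2, which forces r5c2 = 4.
Row 5 now contains 4, which forces r5c4 = 5.
Row 6 now contains 2, so r6c1 = 1.
Column 4 now contains 5, which forces r6c4 = 4.
Column 5 now contains 5, so r6c5 = 3.
Column 6 already has 4; hence r6c6 = 6.
Row 1 now contains 4; hence r1c4 = 1.
1 is placed in row 3, leaving r3c3 = 4.
Row 4 now contains 4, so r4c4 = 2.
Row 5 now contains 5, leaving r5c3 = 1.
Row 6 already has 4, which forces r6c3 = 5.

6 5 3 1 2 4 / 4 3 2 6 5 1 / 5 6 4 3 1 2 / 3 1 6 2 4 5 / 2 4 1 5 6 3 / 1 2 5 4 3 6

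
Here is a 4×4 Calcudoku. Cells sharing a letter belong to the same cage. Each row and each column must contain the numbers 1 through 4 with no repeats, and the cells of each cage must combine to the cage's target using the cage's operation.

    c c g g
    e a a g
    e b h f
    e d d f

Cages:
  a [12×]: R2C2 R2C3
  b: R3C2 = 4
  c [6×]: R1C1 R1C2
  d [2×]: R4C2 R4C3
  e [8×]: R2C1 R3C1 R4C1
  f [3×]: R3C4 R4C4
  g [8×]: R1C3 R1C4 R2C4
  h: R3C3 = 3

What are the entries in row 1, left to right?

3 2 1 4

Cage b is given, leaving R3C2 = 4.
Cage h is given, which forces R3C3 = 3.
3 is placed in row 3; hence R3C4 = 1.
1 is placed in column 4, so R4C4 = 3.
Cage g needs product 8, which forces R1C3 = 1.
Column 2 now contains 4, which forces R2C2 = 3.
Column 3 already has 3, leaving R2C3 = 4.
Row 2 already has 4, leaving R2C4 = 2.
Row 3 already has 1, leaving R3C1 = 2.
Column 3 already has 1; hence R4C3 = 2.
Column 1 now contains 2, so R1C1 = 3.
Column 2 already has 3; hence R1C2 = 2.
2 is placed in column 4, which forces R1C4 = 4.
Row 2 already has 4; hence R2C1 = 1.
The 3 cells of cage e must have product 8, which forces R4C1 = 4.
2 is placed in row 4, which forces R4C2 = 1.
The full grid is 3 2 1 4 / 1 3 4 2 / 2 4 3 1 / 4 1 2 3.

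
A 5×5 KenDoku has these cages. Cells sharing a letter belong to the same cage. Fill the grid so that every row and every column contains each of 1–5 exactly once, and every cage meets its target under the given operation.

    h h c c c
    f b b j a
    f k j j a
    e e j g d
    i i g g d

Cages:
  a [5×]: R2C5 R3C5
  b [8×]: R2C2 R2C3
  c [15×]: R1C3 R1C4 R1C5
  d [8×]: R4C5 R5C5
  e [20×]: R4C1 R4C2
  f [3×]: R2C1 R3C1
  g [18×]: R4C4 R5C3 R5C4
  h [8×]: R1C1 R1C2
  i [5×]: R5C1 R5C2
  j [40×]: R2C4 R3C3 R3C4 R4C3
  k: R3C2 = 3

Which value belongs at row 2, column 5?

1

K is a freebie, which forces R3C2 = 3.
Cage g has product 18, so R4C4 = 3.
Cage g has product 18, leaving R5C3 = 3.
Cage g has product 18, so R5C4 = 2.
Row 5 already has 2, leaving R5C5 = 4.
The 3 cells of cage c must have product 15; hence R1C5 = 3.
Cage f needs two cells with product 3; hence R2C1 = 3.
3 is placed in row 3; hence R3C1 = 1.
Row 3 now contains 1, so R3C5 = 5.
4 is placed in column 5, which forces R4C5 = 2.
1 is placed in column 1, leaving R5C1 = 5.
5 is placed in row 5, so R5C2 = 1.
Column 5 already has 5, so R2C5 = 1.
Cage j needs product 40, which forces R3C3 = 2.
Row 3 already has 5, which forces R3C4 = 4.
Column 1 now contains 5, leaving R4C1 = 4.
Cage e's pair has product 20, so R4C2 = 5.
5 is placed in row 4; hence R4C3 = 1.
4 is placed in column 1, so R1C1 = 2.
Cage h's pair has product 8, leaving R1C2 = 4.
1 is placed in column 3, leaving R1C3 = 5.
Cage c has product 15; hence R1C4 = 1.
Cage b's pair has product 8, leaving R2C2 = 2.
Column 3 now contains 2, which forces R2C3 = 4.
Row 2 already has 1, which forces R2C4 = 5.
Completed grid: 2 4 5 1 3 / 3 2 4 5 1 / 1 3 2 4 5 / 4 5 1 3 2 / 5 1 3 2 4.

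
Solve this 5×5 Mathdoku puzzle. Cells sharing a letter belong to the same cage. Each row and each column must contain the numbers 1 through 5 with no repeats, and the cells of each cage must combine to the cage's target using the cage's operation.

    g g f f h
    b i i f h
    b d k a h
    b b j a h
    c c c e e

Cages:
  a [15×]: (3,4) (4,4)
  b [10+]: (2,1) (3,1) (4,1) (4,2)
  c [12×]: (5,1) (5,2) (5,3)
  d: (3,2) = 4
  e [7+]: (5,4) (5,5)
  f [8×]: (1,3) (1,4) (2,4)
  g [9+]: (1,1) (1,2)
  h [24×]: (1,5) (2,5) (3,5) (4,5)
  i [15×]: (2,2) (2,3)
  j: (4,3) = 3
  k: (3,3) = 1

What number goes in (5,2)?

1

Cage d is a single given cell, which forces (3,2) = 4.
K is a freebie, so (3,3) = 1.
J is a freebie, leaving (4,3) = 3.
Row 4 now contains 3, leaving (4,4) = 5.
Column 3 already has 3, so (5,3) = 4.
The two cells of cage g must have sum 9, which forces (1,1) = 4.
4 is placed in column 2, so (1,2) = 5.
4 is placed in column 3, leaving (1,3) = 2.
Row 1 now contains 4, so (1,4) = 1.
Row 1 already has 1; hence (1,5) = 3.
The two cells of cage i must have product 15, leaving (2,2) = 3.
Column 3 already has 3, which forces (2,3) = 5.
1 is placed in column 4, leaving (2,4) = 4.
Column 4 already has 5, which forces (3,4) = 3.
Column 5 now contains 3, leaving (3,5) = 2.
3 is placed in column 2, leaving (5,2) = 1.
Cage e's pair has sum 7, leaving (5,4) = 2.
The two cells of cage e must have sum 7; hence (5,5) = 5.
Cage b needs sum 10; hence (2,1) = 2.
Column 5 already has 2, which forces (2,5) = 1.
2 is placed in row 3, which forces (3,1) = 5.
Cage b needs sum 10; hence (4,1) = 1.
Column 2 now contains 1, which forces (4,2) = 2.
Cage h has product 24, so (4,5) = 4.
Row 5 now contains 1, so (5,1) = 3.
The full grid is 4 5 2 1 3 / 2 3 5 4 1 / 5 4 1 3 2 / 1 2 3 5 4 / 3 1 4 2 5.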